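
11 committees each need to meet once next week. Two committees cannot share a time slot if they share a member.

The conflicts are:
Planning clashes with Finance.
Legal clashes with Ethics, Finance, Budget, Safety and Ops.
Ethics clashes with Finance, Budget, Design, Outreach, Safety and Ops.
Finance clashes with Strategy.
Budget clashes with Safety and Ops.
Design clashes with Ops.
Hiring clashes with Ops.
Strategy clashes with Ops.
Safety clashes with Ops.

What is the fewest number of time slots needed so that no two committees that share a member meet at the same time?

Legal, Ethics, Budget, Safety, Ops are mutually in conflict, so at least 5 time slots are needed.
Using 5 time slots: Planning=2, Legal=3, Ethics=2, Finance=1, Budget=4, Design=3, Outreach=1, Hiring=2, Strategy=2, Safety=5, Ops=1. Each listed conflict is separated.

5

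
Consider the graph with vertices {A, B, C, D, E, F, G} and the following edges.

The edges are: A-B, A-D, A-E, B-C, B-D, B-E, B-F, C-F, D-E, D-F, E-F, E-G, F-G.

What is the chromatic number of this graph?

4

B, D, E, F are mutually adjacent (a clique of size 4), so at least 4 colors are needed.
4 colors suffice: color red → {A, F}; color blue → {C, E}; color green → {B, G}; color yellow → {D}. No two adjacent vertices share a color.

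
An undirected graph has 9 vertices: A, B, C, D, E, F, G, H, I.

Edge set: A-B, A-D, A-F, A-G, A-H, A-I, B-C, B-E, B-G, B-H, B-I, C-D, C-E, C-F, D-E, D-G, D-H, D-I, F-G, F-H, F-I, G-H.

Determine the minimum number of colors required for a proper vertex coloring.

A, B, G, H form a clique, so at least 4 colors are needed.
4 colors suffice: color 1 → {B, D, F}; color 2 → {A, C}; color 3 → {E, H, I}; color 4 → {G}. Every edge joins two different colors.

4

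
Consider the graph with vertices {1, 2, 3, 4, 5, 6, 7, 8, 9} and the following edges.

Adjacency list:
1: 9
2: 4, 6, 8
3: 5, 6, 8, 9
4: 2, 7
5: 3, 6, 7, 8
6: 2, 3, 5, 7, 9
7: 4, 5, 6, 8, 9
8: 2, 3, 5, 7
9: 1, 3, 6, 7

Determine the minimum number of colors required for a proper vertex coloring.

3, 5, 8 are mutually adjacent, so at least 3 colors are needed.
3 colors suffice: color red → {1, 2, 3, 7}; color blue → {4, 6, 8}; color green → {5, 9}. Every edge joins two different colors.

3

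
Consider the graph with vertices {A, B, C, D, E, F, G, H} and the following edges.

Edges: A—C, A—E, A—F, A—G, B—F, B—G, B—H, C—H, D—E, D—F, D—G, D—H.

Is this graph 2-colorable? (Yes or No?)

No

The cycle B-H-C-A-G-B has odd length 5, so it cannot be 2-colored; at least 3 colors are needed.
So 2 colors are not enough.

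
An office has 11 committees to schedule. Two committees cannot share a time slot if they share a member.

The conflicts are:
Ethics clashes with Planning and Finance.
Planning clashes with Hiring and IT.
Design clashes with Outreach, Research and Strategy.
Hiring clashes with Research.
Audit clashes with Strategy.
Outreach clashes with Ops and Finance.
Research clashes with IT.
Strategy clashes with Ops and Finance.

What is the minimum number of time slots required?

3

The cycle Finance-Ethics-Planning-Hiring-Research-Design-Strategy-Finance has odd length 7, so it cannot be 2-colored; at least 3 time slots are needed.
3 time slots suffice: time slot 1 → {Planning, Outreach, Research, Strategy}; time slot 2 → {Design, Hiring, Audit, IT, Ops, Finance}; time slot 3 → {Ethics}. Every pair that conflicts lands in different time slots.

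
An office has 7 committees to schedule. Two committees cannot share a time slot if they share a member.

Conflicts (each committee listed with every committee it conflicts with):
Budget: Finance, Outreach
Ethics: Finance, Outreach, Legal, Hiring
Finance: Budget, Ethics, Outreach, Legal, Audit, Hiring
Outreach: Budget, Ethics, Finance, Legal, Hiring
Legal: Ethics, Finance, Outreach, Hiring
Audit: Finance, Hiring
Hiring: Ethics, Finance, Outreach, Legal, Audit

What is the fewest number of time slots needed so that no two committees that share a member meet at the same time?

5

Ethics, Finance, Outreach, Legal, Hiring pairwise conflict, so at least 5 time slots are needed.
5 time slots suffice: Budget=2, Ethics=5, Finance=1, Outreach=3, Legal=4, Audit=3, Hiring=2. Each listed conflict is separated.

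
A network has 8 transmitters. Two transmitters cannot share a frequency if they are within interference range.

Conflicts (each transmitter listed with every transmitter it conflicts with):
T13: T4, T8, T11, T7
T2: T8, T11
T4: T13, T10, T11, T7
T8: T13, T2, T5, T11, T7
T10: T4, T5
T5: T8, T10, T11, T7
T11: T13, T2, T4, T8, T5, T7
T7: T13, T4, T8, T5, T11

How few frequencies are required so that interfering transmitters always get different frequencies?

T13, T4, T11, T7 are mutually in conflict, so at least 4 frequencies are needed.
4 frequencies suffice: T13=4, T2=3, T4=2, T8=2, T10=1, T5=4, T11=1, T7=3. Every pair that conflicts lands in different frequencies.

4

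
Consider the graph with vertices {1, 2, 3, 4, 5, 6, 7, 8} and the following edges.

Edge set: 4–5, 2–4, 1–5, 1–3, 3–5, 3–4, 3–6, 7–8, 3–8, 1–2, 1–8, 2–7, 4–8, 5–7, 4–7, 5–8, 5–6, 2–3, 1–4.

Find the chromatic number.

1, 3, 4, 5, 8 are mutually adjacent (a clique of size 5), so at least 5 colors are needed.
5 colors suffice: color red → {3, 7}; color blue → {4, 6}; color green → {2, 5}; color yellow → {8}; color purple → {1}. Each edge has distinct colors on its endpoints.

5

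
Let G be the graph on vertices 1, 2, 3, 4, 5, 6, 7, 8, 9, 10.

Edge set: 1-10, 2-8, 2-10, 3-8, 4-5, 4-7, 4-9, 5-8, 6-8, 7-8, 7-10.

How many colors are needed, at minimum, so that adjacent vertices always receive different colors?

4 and 9 are adjacent, so at least 2 colors are needed.
One proper 2-coloring: 1=b, 2=b, 3=b, 4=a, 5=b, 6=b, 7=b, 8=a, 9=b, 10=a. No two adjacent vertices share a color.

2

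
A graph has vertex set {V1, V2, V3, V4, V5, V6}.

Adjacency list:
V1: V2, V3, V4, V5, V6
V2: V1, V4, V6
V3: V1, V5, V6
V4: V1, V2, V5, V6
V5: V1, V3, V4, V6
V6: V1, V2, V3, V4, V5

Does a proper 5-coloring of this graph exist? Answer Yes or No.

The chromatic number is 4. V1, V3, V5, V6 are mutually adjacent (a clique of size 4), so at least 4 colors are needed.
4 colors suffice: color red → {V1}; color blue → {V6}; color green → {V2, V5}; color yellow → {V3, V4}.
Since 5 ≥ 4, a proper 5-coloring certainly exists.

Yes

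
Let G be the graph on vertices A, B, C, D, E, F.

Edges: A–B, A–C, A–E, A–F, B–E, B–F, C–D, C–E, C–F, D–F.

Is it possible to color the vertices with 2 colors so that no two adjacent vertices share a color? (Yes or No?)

No

A, B, E form a triangle, so at least 3 colors are needed.
So 2 colors are not enough.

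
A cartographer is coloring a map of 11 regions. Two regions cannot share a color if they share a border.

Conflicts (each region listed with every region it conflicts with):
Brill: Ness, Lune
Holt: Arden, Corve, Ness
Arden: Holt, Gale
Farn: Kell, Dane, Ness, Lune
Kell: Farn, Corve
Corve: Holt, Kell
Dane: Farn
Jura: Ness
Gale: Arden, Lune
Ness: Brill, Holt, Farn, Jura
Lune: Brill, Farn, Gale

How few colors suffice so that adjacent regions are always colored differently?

3

The cycle Kell-Corve-Holt-Ness-Farn-Kell has odd length 5, so it cannot be 2-colored; at least 3 colors are needed.
3 colors suffice: color 1 → {Brill, Holt, Farn, Jura, Gale}; color 2 → {Arden, Corve, Dane, Ness, Lune}; color 3 → {Kell}. Every pair that conflicts lands in different colors.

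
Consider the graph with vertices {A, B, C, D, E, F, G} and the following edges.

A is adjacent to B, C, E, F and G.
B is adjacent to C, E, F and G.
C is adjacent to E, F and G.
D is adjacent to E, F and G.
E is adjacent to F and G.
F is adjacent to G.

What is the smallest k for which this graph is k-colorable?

6

A, B, C, E, F, G are pairwise adjacent (a clique of size 6), so at least 6 colors are needed.
6 colors suffice: color 1 → {G}; color 2 → {F}; color 3 → {E}; color 4 → {C, D}; color 5 → {A}; color 6 → {B}. Each edge has distinct colors on its endpoints.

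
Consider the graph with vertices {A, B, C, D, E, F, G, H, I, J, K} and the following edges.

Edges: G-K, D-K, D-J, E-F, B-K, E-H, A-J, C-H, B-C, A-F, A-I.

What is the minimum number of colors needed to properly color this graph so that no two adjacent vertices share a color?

3

The cycle J-D-K-B-C-H-E-F-A-J has odd length 9, so it cannot be 2-colored; at least 3 colors are needed.
3 colors suffice: color 1 → {A, C, E, K}; color 2 → {B, F, G, H, I, J}; color 3 → {D}. No two adjacent vertices share a color.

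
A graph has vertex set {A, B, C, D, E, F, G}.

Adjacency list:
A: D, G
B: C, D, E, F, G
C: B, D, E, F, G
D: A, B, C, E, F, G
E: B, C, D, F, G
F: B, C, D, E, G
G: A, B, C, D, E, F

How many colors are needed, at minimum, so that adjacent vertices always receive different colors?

6

B, C, D, E, F, G are pairwise adjacent (a clique of size 6), so at least 6 colors are needed.
6 colors suffice: color 1 → {D}; color 2 → {G}; color 3 → {A, F}; color 4 → {E}; color 5 → {B}; color 6 → {C}. Each edge has distinct colors on its endpoints.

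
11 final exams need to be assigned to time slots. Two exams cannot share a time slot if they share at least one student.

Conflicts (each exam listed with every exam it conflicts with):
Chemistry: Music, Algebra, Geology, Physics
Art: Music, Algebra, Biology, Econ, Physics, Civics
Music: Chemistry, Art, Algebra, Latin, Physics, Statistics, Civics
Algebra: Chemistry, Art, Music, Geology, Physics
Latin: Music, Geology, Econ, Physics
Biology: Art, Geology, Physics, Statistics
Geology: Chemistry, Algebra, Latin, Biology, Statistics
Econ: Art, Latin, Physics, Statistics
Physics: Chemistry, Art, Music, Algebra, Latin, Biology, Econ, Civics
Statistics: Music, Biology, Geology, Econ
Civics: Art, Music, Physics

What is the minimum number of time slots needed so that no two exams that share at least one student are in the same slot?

4

Chemistry, Music, Algebra, Physics pairwise conflict, so at least 4 time slots are needed.
4 time slots suffice: Chemistry=3, Art=3, Music=2, Algebra=4, Latin=3, Biology=2, Geology=1, Econ=2, Physics=1, Statistics=3, Civics=4. No two conflicting exams share a time slot.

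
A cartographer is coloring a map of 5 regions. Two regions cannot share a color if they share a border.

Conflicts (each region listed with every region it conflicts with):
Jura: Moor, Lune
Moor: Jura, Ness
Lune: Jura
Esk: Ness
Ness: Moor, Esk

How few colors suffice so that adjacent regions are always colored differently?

2

Moor and Ness conflict, so at least 2 colors are needed.
2 colors suffice: color 1 → {Moor, Lune, Esk}; color 2 → {Jura, Ness}. Every pair that conflicts lands in different colors.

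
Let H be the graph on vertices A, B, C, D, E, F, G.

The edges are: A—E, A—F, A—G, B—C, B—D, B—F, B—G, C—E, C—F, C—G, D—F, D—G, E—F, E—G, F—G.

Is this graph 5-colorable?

The chromatic number is 4. C, E, F, G are mutually adjacent (a clique of size 4), so at least 4 colors are needed.
A valid assignment using 4 colors: A=4, B=3, C=4, D=4, E=3, F=1, G=2.
Since 5 ≥ 4, a proper 5-coloring certainly exists.

Yes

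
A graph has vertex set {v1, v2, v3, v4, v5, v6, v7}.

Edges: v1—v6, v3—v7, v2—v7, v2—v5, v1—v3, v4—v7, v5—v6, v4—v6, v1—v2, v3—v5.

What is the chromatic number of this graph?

3

The cycle v6-v5-v2-v7-v4-v6 has odd length 5, so it cannot be 2-colored; at least 3 colors are needed.
3 colors suffice: color 1 → {v2, v3, v6}; color 2 → {v1, v5, v7}; color 3 → {v4}. Each edge has distinct colors on its endpoints.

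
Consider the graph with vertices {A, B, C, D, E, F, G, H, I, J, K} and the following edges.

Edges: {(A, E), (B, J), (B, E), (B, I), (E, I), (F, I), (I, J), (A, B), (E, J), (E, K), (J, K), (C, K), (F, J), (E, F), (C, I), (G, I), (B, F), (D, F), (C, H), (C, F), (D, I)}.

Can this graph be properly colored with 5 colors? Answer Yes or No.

Yes

The chromatic number is 5. B, E, F, I, J form a clique, so at least 5 colors are needed.
5 colors suffice: color 1 → {A, H, I, K}; color 2 → {C, D, E, G}; color 3 → {F}; color 4 → {J}; color 5 → {B}.
That is already a proper 5-coloring.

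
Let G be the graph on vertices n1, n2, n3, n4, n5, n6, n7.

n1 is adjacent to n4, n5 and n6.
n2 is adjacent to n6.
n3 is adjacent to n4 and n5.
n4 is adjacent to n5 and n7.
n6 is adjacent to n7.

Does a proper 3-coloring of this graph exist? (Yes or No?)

The chromatic number is 3. n3, n4, n5 are mutually adjacent, so at least 3 colors are needed.
3 colors suffice: color red → {n4, n6}; color blue → {n1, n2, n3, n7}; color green → {n5}.
That is already a proper 3-coloring.

Yes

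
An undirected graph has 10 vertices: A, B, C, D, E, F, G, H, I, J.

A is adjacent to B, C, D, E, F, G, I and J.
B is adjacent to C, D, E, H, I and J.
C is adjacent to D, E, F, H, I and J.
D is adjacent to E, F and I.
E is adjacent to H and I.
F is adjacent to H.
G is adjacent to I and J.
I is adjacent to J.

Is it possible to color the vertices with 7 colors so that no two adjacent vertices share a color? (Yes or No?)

The chromatic number is 6. A, B, C, D, E, I are pairwise adjacent (a clique of size 6), so at least 6 colors are needed.
6 colors suffice: color 1 → {A, H}; color 2 → {C, G}; color 3 → {B, F}; color 4 → {I}; color 5 → {E, J}; color 6 → {D}.
Since 7 ≥ 6, a proper 7-coloring certainly exists.

Yes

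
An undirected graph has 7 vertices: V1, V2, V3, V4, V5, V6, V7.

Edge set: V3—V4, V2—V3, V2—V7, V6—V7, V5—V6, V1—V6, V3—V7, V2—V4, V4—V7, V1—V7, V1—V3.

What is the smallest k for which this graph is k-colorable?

V2, V3, V4, V7 are mutually adjacent (a clique of size 4), so at least 4 colors are needed.
4 colors suffice: V1=3, V2=3, V3=2, V4=4, V5=1, V6=2, V7=1. Every edge joins two different colors.

4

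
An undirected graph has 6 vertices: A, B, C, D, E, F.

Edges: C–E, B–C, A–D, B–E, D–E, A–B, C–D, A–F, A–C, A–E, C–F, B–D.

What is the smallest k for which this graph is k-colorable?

A, B, C, D, E are pairwise adjacent (a clique of size 5), so at least 5 colors are needed.
5 colors suffice: color red → {A}; color blue → {C}; color green → {E, F}; color yellow → {D}; color purple → {B}. No two adjacent vertices share a color.

5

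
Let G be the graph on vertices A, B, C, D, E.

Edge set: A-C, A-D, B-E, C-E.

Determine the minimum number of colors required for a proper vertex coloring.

C and E are adjacent, so at least 2 colors are needed.
2 colors suffice: color red → {B, C, D}; color blue → {A, E}. No two adjacent vertices share a color.

2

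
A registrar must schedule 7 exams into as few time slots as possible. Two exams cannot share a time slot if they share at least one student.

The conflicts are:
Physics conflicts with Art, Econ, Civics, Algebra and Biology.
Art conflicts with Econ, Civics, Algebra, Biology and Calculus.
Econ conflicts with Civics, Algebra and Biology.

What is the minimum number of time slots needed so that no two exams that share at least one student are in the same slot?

Physics, Art, Econ, Civics are mutually in conflict, so at least 4 time slots are needed.
A valid assignment using 4 time slots: Physics=2, Art=1, Econ=3, Civics=4, Algebra=4, Biology=4, Calculus=2. No two conflicting exams share a time slot.

4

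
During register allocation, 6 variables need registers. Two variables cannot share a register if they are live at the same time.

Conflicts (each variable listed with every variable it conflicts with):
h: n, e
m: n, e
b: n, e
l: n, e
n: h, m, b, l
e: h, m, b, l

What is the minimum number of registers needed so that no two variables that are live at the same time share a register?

2

l and n conflict, so at least 2 registers are needed.
2 registers suffice: register 1 → {n, e}; register 2 → {h, m, b, l}. Every pair that conflicts lands in different registers.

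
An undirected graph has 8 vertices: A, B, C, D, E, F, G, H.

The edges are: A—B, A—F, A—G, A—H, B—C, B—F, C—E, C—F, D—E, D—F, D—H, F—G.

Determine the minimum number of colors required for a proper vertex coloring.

3

B, C, F are mutually adjacent, so at least 3 colors are needed.
3 colors suffice: color 1 → {E, F, H}; color 2 → {A, C, D}; color 3 → {B, G}. No two adjacent vertices share a color.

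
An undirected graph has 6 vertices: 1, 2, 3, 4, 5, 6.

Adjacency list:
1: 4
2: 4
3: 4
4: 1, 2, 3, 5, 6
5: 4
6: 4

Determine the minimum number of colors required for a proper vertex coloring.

2

4 and 6 are adjacent, so at least 2 colors are needed.
One proper 2-coloring: 1=blue, 2=blue, 3=blue, 4=red, 5=blue, 6=blue. Each edge has distinct colors on its endpoints.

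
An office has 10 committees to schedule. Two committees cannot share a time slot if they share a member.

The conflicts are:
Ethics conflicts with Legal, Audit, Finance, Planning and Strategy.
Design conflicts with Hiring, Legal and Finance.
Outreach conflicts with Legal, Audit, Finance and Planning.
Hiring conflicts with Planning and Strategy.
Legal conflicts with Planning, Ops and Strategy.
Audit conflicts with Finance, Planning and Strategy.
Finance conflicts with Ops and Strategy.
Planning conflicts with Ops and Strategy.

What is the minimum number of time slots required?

4

Ethics, Audit, Finance, Strategy are mutually in conflict, so at least 4 time slots are needed.
Using 4 time slots: Ethics=4, Design=2, Outreach=2, Hiring=3, Legal=3, Audit=3, Finance=1, Planning=1, Ops=2, Strategy=2. Every pair that conflicts lands in different time slots.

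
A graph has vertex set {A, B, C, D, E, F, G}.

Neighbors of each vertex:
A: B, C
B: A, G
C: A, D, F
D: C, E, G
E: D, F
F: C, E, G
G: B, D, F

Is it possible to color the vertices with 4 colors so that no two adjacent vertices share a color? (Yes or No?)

The chromatic number is 3. The cycle B-A-C-D-G-B has odd length 5, so it cannot be 2-colored; at least 3 colors are needed.
3 colors suffice: color red → {C, E, G}; color blue → {A, D, F}; color green → {B}.
Since 4 ≥ 3, a proper 4-coloring certainly exists.

Yes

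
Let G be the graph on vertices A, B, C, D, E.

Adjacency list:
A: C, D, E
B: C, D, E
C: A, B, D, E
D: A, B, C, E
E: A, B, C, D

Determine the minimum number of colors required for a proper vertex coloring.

4

A, C, D, E are pairwise adjacent (a clique of size 4), so at least 4 colors are needed.
4 colors suffice: color 1 → {C}; color 2 → {E}; color 3 → {D}; color 4 → {A, B}. Every edge joins two different colors.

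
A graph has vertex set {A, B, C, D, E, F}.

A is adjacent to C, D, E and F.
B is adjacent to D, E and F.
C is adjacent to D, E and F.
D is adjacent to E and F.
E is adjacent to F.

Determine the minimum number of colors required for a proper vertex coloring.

A, C, D, E, F are mutually adjacent (a clique of size 5), so at least 5 colors are needed.
5 colors suffice: color 1 → {E}; color 2 → {F}; color 3 → {D}; color 4 → {B, C}; color 5 → {A}. Each edge has distinct colors on its endpoints.

5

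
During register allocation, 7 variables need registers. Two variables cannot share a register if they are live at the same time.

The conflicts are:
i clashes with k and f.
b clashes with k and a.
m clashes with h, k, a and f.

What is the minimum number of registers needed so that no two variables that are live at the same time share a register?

2

i and f conflict, so at least 2 registers are needed.
2 registers suffice: register 1 → {i, b, m}; register 2 → {h, k, a, f}. Every pair that conflicts lands in different registers.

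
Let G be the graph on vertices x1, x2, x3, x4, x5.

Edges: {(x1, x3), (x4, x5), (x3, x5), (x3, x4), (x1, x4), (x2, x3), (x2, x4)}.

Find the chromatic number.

3

x3, x4, x5 form a triangle, so at least 3 colors are needed.
One proper 3-coloring: x1=green, x2=green, x3=red, x4=blue, x5=green. Each edge has distinct colors on its endpoints.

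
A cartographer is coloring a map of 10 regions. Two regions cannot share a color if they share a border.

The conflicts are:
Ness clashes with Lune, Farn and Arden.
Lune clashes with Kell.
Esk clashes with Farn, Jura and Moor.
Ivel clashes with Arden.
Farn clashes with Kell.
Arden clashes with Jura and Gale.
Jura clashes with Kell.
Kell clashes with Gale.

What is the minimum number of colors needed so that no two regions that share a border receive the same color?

3

The cycle Jura-Esk-Farn-Ness-Arden-Jura has odd length 5, so it cannot be 2-colored; at least 3 colors are needed.
3 colors suffice: color 1 → {Esk, Arden, Kell}; color 2 → {Lune, Ivel, Farn, Jura, Moor, Gale}; color 3 → {Ness}. Every pair that conflicts lands in different colors.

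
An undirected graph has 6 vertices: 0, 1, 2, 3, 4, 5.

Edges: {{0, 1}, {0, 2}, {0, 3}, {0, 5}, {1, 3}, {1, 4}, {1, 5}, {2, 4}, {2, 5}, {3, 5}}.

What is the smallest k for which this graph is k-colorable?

0, 1, 3, 5 are pairwise adjacent (a clique of size 4), so at least 4 colors are needed.
4 colors suffice: 0=c, 1=a, 2=a, 3=d, 4=b, 5=b. Every edge joins two different colors.

4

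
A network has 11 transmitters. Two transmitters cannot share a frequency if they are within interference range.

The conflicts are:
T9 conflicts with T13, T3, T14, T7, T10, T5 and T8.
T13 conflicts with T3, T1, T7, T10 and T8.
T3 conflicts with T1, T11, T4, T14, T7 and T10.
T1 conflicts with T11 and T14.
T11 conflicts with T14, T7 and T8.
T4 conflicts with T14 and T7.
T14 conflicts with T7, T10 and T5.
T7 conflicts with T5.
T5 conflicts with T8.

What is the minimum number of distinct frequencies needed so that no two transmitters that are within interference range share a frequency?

T9, T13, T3, T10 pairwise conflict, so at least 4 frequencies are needed.
4 frequencies suffice: frequency 1 → {T3, T5}; frequency 2 → {T13, T14}; frequency 3 → {T9, T11, T4}; frequency 4 → {T1, T7, T10, T8}. No two conflicting transmitters share a frequency.

4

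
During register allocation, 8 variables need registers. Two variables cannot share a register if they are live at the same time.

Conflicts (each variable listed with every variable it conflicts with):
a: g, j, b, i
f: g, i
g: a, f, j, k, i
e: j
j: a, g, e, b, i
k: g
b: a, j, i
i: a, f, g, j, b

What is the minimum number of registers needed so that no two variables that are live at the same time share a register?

4

a, j, b, i all conflict with each other, so at least 4 registers are needed.
Using 4 registers: a=4, f=2, g=1, e=1, j=2, k=2, b=1, i=3. No two conflicting variables share a register.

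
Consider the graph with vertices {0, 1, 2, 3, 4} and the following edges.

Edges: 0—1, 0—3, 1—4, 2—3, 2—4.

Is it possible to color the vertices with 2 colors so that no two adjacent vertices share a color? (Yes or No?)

The cycle 2-3-0-1-4-2 has odd length 5, so it cannot be 2-colored; at least 3 colors are needed.
So 2 colors are not enough.

No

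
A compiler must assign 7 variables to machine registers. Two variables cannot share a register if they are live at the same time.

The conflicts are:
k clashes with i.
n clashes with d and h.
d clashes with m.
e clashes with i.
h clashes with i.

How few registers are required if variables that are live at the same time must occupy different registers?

d and m conflict, so at least 2 registers are needed.
2 registers suffice: register 1 → {n, m, i}; register 2 → {k, d, e, h}. Each listed conflict is separated.

2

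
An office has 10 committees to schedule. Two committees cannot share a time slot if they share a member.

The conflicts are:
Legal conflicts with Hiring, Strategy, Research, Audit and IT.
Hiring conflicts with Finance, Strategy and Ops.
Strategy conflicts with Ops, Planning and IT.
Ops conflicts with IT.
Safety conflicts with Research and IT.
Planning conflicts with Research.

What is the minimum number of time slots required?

Hiring, Strategy, Ops all conflict with each other, so at least 3 time slots are needed.
3 time slots suffice: time slot 1 → {Legal, Finance, Ops, Safety, Planning}; time slot 2 → {Strategy, Research, Audit}; time slot 3 → {Hiring, IT}. Each listed conflict is separated.

3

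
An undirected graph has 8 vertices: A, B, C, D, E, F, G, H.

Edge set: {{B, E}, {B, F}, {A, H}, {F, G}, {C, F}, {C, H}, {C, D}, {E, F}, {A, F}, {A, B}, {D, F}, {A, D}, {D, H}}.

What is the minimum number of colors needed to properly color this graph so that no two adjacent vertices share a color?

3

C, D, F form a triangle, so at least 3 colors are needed.
3 colors suffice: color 1 → {F, H}; color 2 → {A, C, E, G}; color 3 → {B, D}. Every edge joins two different colors.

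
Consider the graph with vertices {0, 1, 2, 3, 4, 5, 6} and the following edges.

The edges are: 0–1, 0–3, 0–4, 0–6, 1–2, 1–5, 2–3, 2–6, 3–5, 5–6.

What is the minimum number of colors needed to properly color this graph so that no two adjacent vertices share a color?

2

1 and 2 are adjacent, so at least 2 colors are needed.
2 colors suffice: color red → {0, 2, 5}; color blue → {1, 3, 4, 6}. Each edge has distinct colors on its endpoints.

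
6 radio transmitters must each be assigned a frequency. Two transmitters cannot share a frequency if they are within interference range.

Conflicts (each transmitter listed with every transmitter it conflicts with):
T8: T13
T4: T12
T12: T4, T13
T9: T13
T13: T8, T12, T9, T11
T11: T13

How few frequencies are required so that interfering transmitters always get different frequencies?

T4 and T12 conflict, so at least 2 frequencies are needed.
2 frequencies suffice: frequency 1 → {T4, T13}; frequency 2 → {T8, T12, T9, T11}. Every pair that conflicts lands in different frequencies.

2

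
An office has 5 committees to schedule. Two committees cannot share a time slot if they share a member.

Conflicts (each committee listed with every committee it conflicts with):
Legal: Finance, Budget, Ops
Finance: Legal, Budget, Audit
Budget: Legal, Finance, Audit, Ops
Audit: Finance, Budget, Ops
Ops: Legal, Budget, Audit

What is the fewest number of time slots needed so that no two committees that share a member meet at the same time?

Budget, Audit, Ops are mutually in conflict, so at least 3 time slots are needed.
3 time slots suffice: time slot 1 → {Budget}; time slot 2 → {Legal, Audit}; time slot 3 → {Finance, Ops}. No two conflicting committees share a time slot.

3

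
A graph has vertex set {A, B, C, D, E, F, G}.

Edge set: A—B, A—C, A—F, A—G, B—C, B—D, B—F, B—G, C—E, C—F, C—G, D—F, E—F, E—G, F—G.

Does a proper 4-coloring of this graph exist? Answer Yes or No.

A, B, C, F, G form a clique, so at least 5 colors are needed.
So 4 colors are not enough.

No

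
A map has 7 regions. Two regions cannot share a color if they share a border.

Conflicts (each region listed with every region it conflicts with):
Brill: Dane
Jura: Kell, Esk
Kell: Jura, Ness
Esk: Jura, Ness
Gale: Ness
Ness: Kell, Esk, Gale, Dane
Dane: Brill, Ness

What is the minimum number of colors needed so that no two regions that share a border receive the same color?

Jura and Kell conflict, so at least 2 colors are needed.
A valid assignment using 2 colors: Brill=1, Jura=1, Kell=2, Esk=2, Gale=2, Ness=1, Dane=2. No two conflicting regions share a color.

2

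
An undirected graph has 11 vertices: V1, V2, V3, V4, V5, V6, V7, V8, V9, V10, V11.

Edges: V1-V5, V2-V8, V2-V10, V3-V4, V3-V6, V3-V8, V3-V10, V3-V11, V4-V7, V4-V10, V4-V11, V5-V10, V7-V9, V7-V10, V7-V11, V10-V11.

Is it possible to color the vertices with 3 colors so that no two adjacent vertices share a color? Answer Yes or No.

No

V3, V4, V10, V11 form a clique, so at least 4 colors are needed.
So 3 colors are not enough.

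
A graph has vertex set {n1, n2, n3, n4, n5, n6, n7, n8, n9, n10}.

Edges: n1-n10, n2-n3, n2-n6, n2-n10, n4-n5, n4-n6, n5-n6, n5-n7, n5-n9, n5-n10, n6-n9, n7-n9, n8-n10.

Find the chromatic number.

n4, n5, n6 are pairwise adjacent, so at least 3 colors are needed.
3 colors suffice: color 1 → {n1, n2, n5, n8}; color 2 → {n3, n6, n7, n10}; color 3 → {n4, n9}. Each edge has distinct colors on its endpoints.

3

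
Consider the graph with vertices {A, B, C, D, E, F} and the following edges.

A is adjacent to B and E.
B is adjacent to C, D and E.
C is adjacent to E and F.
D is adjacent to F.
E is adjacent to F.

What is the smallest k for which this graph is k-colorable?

3

B, C, E form a triangle, so at least 3 colors are needed.
One proper 3-coloring: A=3, B=1, C=3, D=2, E=2, F=1. Every edge joins two different colors.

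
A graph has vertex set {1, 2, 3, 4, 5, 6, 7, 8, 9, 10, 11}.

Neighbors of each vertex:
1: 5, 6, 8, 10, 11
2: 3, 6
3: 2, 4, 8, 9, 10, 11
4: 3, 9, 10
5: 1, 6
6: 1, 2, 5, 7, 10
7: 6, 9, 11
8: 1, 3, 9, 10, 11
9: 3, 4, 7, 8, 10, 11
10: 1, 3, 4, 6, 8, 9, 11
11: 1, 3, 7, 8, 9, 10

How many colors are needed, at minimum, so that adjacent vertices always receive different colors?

3, 8, 9, 10, 11 are pairwise adjacent (a clique of size 5), so at least 5 colors are needed.
A valid assignment using 5 colors: 1=green, 2=red, 3=green, 4=yellow, 5=red, 6=blue, 7=red, 8=purple, 9=blue, 10=red, 11=yellow. Every edge joins two different colors.

5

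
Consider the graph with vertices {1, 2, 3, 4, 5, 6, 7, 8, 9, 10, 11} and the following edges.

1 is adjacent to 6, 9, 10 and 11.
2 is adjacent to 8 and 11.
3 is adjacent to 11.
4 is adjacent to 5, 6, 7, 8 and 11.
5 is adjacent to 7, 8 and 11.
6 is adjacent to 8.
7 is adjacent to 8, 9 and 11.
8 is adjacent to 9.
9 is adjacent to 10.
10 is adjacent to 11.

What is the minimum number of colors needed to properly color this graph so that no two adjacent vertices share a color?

4, 5, 7, 11 are pairwise adjacent (a clique of size 4), so at least 4 colors are needed.
One proper 4-coloring: 1=blue, 2=blue, 3=blue, 4=blue, 5=yellow, 6=green, 7=green, 8=red, 9=yellow, 10=green, 11=red. Every edge joins two different colors.

4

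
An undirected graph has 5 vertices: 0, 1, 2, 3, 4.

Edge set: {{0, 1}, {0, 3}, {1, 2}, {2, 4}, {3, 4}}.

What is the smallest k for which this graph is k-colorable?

3

The cycle 3-0-1-2-4-3 has odd length 5, so it cannot be 2-colored; at least 3 colors are needed.
3 colors suffice: color a → {1, 3}; color b → {0, 4}; color c → {2}. Every edge joins two different colors.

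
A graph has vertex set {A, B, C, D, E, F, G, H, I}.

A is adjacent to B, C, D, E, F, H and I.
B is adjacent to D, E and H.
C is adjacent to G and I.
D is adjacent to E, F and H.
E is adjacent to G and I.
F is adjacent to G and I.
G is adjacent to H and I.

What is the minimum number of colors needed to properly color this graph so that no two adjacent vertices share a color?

A, B, D, E form a clique, so at least 4 colors are needed.
4 colors suffice: color 1 → {A, G}; color 2 → {D, I}; color 3 → {C, E, F, H}; color 4 → {B}. Every edge joins two different colors.

4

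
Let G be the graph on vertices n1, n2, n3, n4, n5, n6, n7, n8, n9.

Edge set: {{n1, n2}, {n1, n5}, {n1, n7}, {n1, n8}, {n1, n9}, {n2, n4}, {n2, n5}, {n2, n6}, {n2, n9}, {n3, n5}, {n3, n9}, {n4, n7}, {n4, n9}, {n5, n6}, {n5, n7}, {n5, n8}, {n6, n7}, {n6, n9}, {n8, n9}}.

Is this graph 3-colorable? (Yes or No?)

Yes

The chromatic number is 3. n1, n5, n8 are pairwise adjacent, so at least 3 colors are needed.
3 colors suffice: color R → {n5, n9}; color B → {n1, n3, n4, n6}; color G → {n2, n7, n8}.
That is already a proper 3-coloring.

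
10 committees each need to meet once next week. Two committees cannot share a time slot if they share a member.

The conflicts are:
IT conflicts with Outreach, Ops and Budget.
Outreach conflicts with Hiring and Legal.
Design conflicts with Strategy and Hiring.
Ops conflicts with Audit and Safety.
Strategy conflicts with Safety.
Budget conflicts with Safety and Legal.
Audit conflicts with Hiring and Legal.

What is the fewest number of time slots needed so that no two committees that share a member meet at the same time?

3

The cycle Ops-Audit-Legal-Budget-Safety-Ops has odd length 5, so it cannot be 2-colored; at least 3 time slots are needed.
3 time slots suffice: time slot 1 → {IT, Hiring, Safety, Legal}; time slot 2 → {Outreach, Strategy, Budget, Audit}; time slot 3 → {Design, Ops}. No two conflicting committees share a time slot.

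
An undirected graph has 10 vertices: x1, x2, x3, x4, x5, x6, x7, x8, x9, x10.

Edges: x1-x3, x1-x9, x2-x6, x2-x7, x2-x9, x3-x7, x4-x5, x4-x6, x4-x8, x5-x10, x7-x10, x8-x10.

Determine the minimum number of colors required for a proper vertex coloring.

3

The cycle x3-x7-x2-x9-x1-x3 has odd length 5, so it cannot be 2-colored; at least 3 colors are needed.
One proper 3-coloring: x1=blue, x2=red, x3=red, x4=red, x5=blue, x6=blue, x7=blue, x8=blue, x9=green, x10=red. No two adjacent vertices share a color.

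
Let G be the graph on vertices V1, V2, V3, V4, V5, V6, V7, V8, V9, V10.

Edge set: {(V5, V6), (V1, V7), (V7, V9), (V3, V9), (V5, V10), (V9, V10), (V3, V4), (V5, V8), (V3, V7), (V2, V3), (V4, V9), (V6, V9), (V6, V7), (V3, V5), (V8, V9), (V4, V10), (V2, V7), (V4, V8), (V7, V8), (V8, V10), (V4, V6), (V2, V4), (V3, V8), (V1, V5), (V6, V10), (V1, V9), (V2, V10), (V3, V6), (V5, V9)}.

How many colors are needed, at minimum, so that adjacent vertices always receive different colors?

V3, V4, V8, V9 are mutually adjacent (a clique of size 4), so at least 4 colors are needed.
4 colors suffice: color 1 → {V2, V9}; color 2 → {V1, V3, V10}; color 3 → {V6, V8}; color 4 → {V4, V5, V7}. No two adjacent vertices share a color.

4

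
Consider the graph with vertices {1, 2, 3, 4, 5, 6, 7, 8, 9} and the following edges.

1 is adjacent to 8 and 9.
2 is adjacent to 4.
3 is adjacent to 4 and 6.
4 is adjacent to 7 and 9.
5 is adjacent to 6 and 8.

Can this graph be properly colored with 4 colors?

Yes

The chromatic number is 3. The cycle 5-6-3-4-9-1-8-5 has odd length 7, so it cannot be 2-colored; at least 3 colors are needed.
3 colors suffice: 1=green, 2=blue, 3=blue, 4=red, 5=blue, 6=red, 7=blue, 8=red, 9=blue.
Since 4 ≥ 3, a proper 4-coloring certainly exists.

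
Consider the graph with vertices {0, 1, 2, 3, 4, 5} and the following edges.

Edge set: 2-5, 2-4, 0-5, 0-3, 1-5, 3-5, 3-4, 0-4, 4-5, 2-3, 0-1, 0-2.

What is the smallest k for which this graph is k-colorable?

0, 2, 3, 4, 5 are mutually adjacent (a clique of size 5), so at least 5 colors are needed.
5 colors suffice: color red → {0}; color blue → {5}; color green → {1, 3}; color yellow → {4}; color purple → {2}. No two adjacent vertices share a color.

5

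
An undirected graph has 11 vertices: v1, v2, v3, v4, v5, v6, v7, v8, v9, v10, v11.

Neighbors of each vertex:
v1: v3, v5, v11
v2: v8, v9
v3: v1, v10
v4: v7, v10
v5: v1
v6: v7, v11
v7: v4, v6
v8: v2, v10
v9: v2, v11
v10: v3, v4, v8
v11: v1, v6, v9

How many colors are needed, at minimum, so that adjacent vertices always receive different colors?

3

The cycle v10-v8-v2-v9-v11-v1-v3-v10 has odd length 7, so it cannot be 2-colored; at least 3 colors are needed.
3 colors suffice: color 1 → {v2, v5, v7, v10, v11}; color 2 → {v1, v4, v6, v8, v9}; color 3 → {v3}. No two adjacent vertices share a color.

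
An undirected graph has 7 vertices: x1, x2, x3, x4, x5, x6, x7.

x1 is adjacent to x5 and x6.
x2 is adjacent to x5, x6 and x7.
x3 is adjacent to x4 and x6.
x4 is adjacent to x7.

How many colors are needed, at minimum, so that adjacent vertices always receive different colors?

3

The cycle x4-x7-x2-x6-x3-x4 has odd length 5, so it cannot be 2-colored; at least 3 colors are needed.
3 colors suffice: color 1 → {x1, x2, x4}; color 2 → {x5, x6, x7}; color 3 → {x3}. Each edge has distinct colors on its endpoints.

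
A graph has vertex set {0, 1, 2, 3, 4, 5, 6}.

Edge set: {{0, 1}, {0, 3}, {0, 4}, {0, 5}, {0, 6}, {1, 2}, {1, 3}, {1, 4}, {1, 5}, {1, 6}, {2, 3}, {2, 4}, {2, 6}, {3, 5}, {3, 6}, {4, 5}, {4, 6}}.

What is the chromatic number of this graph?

0, 1, 3, 5 form a clique, so at least 4 colors are needed.
A valid assignment using 4 colors: 0=d, 1=a, 2=d, 3=c, 4=c, 5=b, 6=b. No two adjacent vertices share a color.

4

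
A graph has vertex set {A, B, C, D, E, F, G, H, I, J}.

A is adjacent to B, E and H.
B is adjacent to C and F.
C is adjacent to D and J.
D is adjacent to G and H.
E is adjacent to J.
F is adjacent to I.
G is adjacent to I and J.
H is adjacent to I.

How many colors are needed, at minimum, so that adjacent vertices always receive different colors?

The cycle B-A-H-I-F-B has odd length 5, so it cannot be 2-colored; at least 3 colors are needed.
3 colors suffice: A=2, B=1, C=2, D=3, E=3, F=2, G=2, H=1, I=3, J=1. Every edge joins two different colors.

3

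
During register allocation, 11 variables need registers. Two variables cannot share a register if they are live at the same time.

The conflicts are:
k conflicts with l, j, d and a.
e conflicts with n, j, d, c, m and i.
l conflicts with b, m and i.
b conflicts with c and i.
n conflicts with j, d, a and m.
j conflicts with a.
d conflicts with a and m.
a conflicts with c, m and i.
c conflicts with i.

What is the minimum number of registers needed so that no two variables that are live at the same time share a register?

4

n, d, a, m all conflict with each other, so at least 4 registers are needed.
4 registers suffice: k=2, e=1, l=1, b=4, n=2, j=3, d=3, a=1, c=3, m=4, i=2. No two conflicting variables share a register.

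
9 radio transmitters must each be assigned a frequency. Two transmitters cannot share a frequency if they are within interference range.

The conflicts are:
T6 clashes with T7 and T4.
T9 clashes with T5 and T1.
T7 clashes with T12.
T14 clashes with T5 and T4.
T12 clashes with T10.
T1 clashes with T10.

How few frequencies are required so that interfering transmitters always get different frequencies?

The cycle T9-T1-T10-T12-T7-T6-T4-T14-T5-T9 has odd length 9, so it cannot be 2-colored; at least 3 frequencies are needed.
3 frequencies suffice: frequency 1 → {T7, T5, T10, T4}; frequency 2 → {T6, T9, T14, T12}; frequency 3 → {T1}. Each listed conflict is separated.

3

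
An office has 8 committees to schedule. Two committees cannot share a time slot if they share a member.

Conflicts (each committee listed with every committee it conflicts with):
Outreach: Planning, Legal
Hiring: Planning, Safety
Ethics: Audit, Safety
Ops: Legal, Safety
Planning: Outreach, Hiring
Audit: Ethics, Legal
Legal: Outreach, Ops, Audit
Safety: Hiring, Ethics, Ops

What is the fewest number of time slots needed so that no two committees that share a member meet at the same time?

3

The cycle Legal-Ops-Safety-Ethics-Audit-Legal has odd length 5, so it cannot be 2-colored; at least 3 time slots are needed.
Using 3 time slots: Outreach=2, Hiring=2, Ethics=3, Ops=2, Planning=1, Audit=2, Legal=1, Safety=1. Every pair that conflicts lands in different time slots.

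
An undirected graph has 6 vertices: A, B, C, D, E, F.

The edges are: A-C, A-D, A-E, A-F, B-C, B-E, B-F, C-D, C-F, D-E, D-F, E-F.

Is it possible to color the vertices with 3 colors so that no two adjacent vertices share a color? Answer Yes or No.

No

A, C, D, F are pairwise adjacent (a clique of size 4), so at least 4 colors are needed.
So 3 colors are not enough.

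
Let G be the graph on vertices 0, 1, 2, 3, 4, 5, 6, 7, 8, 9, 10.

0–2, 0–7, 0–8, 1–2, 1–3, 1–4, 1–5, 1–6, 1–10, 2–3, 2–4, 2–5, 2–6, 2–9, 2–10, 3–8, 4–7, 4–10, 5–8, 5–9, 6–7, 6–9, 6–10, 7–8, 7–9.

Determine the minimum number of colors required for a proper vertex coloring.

1, 2, 6, 10 form a clique, so at least 4 colors are needed.
4 colors suffice: color red → {2, 7}; color blue → {1, 8, 9}; color green → {0, 3, 4, 5, 6}; color yellow → {10}. Each edge has distinct colors on its endpoints.

4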